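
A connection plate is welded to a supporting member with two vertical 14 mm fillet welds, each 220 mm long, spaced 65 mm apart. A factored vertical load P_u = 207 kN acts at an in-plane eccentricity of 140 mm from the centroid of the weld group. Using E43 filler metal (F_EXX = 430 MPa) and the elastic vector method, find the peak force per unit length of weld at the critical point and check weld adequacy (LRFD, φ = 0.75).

Total weld length L_w = 440 mm. Treat welds as unit-width lines.
Polar moment about centroid: J = 2[d³/12 + d(b/2)²] = 2[220³/12 + 220×32.5²] = 2239000 mm³.
Direct shear f_v = P/L_w = 207×10³ / 440 = 470.5 N/mm (vertical).
Torsion M = P·e = 207×10³ × 140 = 28980000 N·mm.
Critical point at (x, y) = (32.5, 110) from centroid. f_tx = M·y/J = 1423 N/mm; f_ty = M·x/J = 420.6 N/mm.
Resultant f_max = √[f_tx² + (f_v + f_ty)²] = √[1423² + (470.5 + 420.6)²] = 1679 N/mm.
Capacity per unit length: φr_n = 0.75 × 0.6 × 430 × (0.707 × 14) = 1915 N/mm.
1679 ≤ 1915 → adequate.

f_max ≈ 1680 N/mm; adequate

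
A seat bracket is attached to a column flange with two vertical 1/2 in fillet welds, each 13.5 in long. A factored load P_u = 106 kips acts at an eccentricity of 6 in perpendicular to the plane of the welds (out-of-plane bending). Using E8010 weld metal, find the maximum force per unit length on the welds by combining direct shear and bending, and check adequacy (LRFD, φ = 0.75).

f_max ≈ 11.2 kip/in; adequate

E80XX → F_EXX = 80 ksi.
L_w = 2 × 13.5 = 27 in; section modulus (unit throat) S = 2 × L²/6 = 60.75 in².
Direct shear f_v = P/L_w = 106/27 = 3.926 kip/in.
Moment M = P × e = 106 × 6 = 636 kip·in; bending f_b = M/S = 10.47 kip/in.
f_max = √(f_v² + f_b²) = √(3.926² + 10.47²) = 11.18 kip/in.
φr_n = 0.75 × 0.6 × 80 × (0.707 × 0.5) = 12.73 kip/in → adequate.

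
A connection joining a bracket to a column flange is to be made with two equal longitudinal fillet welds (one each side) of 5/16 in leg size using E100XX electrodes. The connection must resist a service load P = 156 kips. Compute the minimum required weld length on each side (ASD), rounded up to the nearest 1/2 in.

E100XX → F_EXX = 100 ksi.
Throat t_e = 0.707 × 0.3125 = 0.2209 in.
r_n/Ω = (0.6 × 100 × 0.2209) / 2.0 = 6.628 kip/in.
L_req = P / (r_n/Ω) = 156 / 6.628 = 23.54 in total.
Per side: 23.54 / 2 = 11.77 in.
Round up → use L = 12 in on each side.

L = 12 in on each side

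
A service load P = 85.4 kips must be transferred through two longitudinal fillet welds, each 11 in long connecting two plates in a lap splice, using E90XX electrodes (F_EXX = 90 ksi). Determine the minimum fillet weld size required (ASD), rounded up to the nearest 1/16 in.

w = 1/4 in

Total weld length L = 22 in.
Required throat t_e = P × Ω / (0.6 F_EXX × L) = 85.4 × 2.0 / (0.6 × 90 × 22) = 0.1438 in.
Required leg w = t_e / 0.707 = 0.2034 in → use 1/4 in.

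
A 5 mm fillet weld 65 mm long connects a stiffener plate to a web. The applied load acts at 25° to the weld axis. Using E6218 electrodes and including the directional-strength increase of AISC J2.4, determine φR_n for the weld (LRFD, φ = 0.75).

φR_n ≈ 72.9 kN

E62XX → F_EXX = 620 MPa.
t_e = 0.707 × 5 = 3.535 mm; A_we = 3.535 × 65 = 229.8 mm².
Directional factor: 1.0 + 0.5 sin^1.5(25°) = 1.137.
F_nw = 0.6 × 620 × 1.137 = 423.1 MPa.
φR_n = 0.75 × 423.1 × 229.8 × 10⁻³ = 72.91 kN.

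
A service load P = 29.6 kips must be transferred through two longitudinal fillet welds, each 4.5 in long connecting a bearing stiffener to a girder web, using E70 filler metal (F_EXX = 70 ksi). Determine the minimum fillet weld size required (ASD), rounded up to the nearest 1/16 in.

Total weld length L = 9 in.
Required throat t_e = P × Ω / (0.6 F_EXX × L) = 29.6 × 2.0 / (0.6 × 70 × 9) = 0.1566 in.
Required leg w = t_e / 0.707 = 0.2215 in → use 1/4 in.

w = 1/4 in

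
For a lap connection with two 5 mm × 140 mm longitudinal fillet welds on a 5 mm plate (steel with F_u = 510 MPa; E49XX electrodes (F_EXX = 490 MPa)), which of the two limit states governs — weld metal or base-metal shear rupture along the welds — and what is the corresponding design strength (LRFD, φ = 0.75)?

φR_n ≈ 218 kN (weld metal governs)

t_e = 0.707 × 5 = 3.535 mm; L = 280 mm.
Weld metal: φR_n = 0.75 × 0.6 × 490 × 3.535 × 280 × 10⁻³ = 218.3 kN.
Base metal (shear rupture): φR_n = 0.75 × 0.6 × 510 × 5 × 280 × 10⁻³ = 321.3 kN.
Governing: weld metal.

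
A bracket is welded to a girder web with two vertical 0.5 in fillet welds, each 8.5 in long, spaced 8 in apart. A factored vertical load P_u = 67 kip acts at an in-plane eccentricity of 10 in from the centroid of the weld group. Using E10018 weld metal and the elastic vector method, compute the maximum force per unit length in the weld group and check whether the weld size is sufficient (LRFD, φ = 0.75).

E100XX → F_EXX = 100 ksi.
Total weld length L_w = 17 in. Treat welds as unit-width lines.
Polar moment about centroid: J = 2[d³/12 + d(b/2)²] = 2[8.5³/12 + 8.5×4²] = 374.4 in³.
Direct shear f_v = P/L_w = 67 / 17 = 3.941 kip/in (vertical).
Torsion M = P·e = 67 × 10 = 670 kip·in.
Critical point at (x, y) = (4, 4.25) from centroid. f_tx = M·y/J = 7.606 kip/in; f_ty = M·x/J = 7.159 kip/in.
Resultant f_max = √[f_tx² + (f_v + f_ty)²] = √[7.606² + (3.941 + 7.159)²] = 13.46 kip/in.
Capacity per unit length: φr_n = 0.75 × 0.6 × 100 × (0.707 × 0.5) = 15.91 kip/in.
13.46 ≤ 15.91 → adequate.

f_max ≈ 13.5 kip/in; adequate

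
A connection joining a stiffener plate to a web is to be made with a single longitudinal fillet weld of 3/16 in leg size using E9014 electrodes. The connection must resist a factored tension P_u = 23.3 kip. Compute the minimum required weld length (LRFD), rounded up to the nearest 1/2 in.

E90XX → F_EXX = 90 ksi.
Throat t_e = 0.707 × 0.1875 = 0.1326 in.
φr_n = 0.75 × 0.6 × 90 × 0.1326 = 5.369 kip/in.
L_req = P_u / φr_n = 23.3 / 5.369 = 4.34 in total.
Round up → use L = 4.5 in.

L = 4.5 in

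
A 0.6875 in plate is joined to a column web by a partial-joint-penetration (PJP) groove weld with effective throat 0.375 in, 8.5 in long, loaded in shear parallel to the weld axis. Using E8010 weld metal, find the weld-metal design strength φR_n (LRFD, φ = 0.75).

E80XX → F_EXX = 80 ksi.
Effective throat (given) t_e = 0.375 in.
A_we = 0.375 × 8.5 = 3.188 in².
F_nw = 0.6 F_EXX = 48 ksi.
φR_n = 0.75 × 48 × 3.188 = 114.8 kips.

φR_n ≈ 115 kips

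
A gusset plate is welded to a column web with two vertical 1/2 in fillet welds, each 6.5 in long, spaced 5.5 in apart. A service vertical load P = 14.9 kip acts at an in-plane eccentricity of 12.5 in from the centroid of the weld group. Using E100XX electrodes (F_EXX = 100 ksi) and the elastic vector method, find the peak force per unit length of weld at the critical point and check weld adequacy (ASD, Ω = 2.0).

f_max ≈ 6.3 kip/in; adequate

Total weld length L_w = 13 in. Treat welds as unit-width lines.
Polar moment about centroid: J = 2[d³/12 + d(b/2)²] = 2[6.5³/12 + 6.5×2.75²] = 144.1 in³.
Direct shear f_v = P/L_w = 14.9 / 13 = 1.146 kip/in (vertical).
Torsion M = P·e = 14.9 × 12.5 = 186.25 kip·in.
Critical point at (x, y) = (2.75, 3.25) from centroid. f_tx = M·y/J = 4.201 kip/in; f_ty = M·x/J = 3.555 kip/in.
Resultant f_max = √[f_tx² + (f_v + f_ty)²] = √[4.201² + (1.146 + 3.555)²] = 6.305 kip/in.
Capacity per unit length: r_n/Ω = (1/2.0) × 0.6 × 100 × (0.707 × 0.5) = 10.6 kip/in.
6.305 ≤ 10.6 → adequate.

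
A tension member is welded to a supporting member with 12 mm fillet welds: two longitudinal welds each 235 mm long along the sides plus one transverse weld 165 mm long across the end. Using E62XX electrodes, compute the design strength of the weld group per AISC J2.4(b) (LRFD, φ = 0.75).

E62XX → F_EXX = 620 MPa.
t_e = 0.707 × 12 = 8.484 mm.
R_nwl = 0.6 × 620 × 8.484 × 470 × 10⁻³ = 1483 kN (longitudinal, 2 welds).
R_nwt = 0.6 × 620 × 8.484 × 165 × 10⁻³ = 520.7 kN (transverse, base value).
(i) R_nwl + R_nwt = 2004 kN; (ii) 0.85 R_nwl + 1.5 R_nwt = 2042 kN.
R_n = max = 2042 kN [governs: (ii)]; φR_n = 1531 kN.

φR_n ≈ 1530 kN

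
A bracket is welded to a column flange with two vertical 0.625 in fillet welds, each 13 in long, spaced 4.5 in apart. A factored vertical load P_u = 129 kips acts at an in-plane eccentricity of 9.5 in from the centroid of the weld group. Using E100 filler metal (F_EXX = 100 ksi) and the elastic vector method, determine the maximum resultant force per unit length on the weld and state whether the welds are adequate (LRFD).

Total weld length L_w = 26 in. Treat welds as unit-width lines.
Polar moment about centroid: J = 2[d³/12 + d(b/2)²] = 2[13³/12 + 13×2.25²] = 497.8 in³.
Direct shear f_v = P/L_w = 129 / 26 = 4.962 kip/in (vertical).
Torsion M = P·e = 129 × 9.5 = 1225.5 kip·in.
Critical point at (x, y) = (2.25, 6.5) from centroid. f_tx = M·y/J = 16 kip/in; f_ty = M·x/J = 5.539 kip/in.
Resultant f_max = √[f_tx² + (f_v + f_ty)²] = √[16² + (4.962 + 5.539)²] = 19.14 kip/in.
Capacity per unit length: φr_n = 0.75 × 0.6 × 100 × (0.707 × 0.625) = 19.88 kip/in.
19.14 ≤ 19.88 → adequate.

f_max ≈ 19.1 kip/in; adequate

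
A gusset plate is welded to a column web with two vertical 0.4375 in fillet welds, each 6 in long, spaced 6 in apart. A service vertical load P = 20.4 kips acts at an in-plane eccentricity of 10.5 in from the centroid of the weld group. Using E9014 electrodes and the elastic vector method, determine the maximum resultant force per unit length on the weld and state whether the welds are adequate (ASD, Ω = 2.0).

E90XX → F_EXX = 90 ksi.
Total weld length L_w = 12 in. Treat welds as unit-width lines.
Polar moment about centroid: J = 2[d³/12 + d(b/2)²] = 2[6³/12 + 6×3²] = 144 in³.
Direct shear f_v = P/L_w = 20.4 / 12 = 1.7 kip/in (vertical).
Torsion M = P·e = 20.4 × 10.5 = 214.2 kip·in.
Critical point at (x, y) = (3, 3) from centroid. f_tx = M·y/J = 4.462 kip/in; f_ty = M·x/J = 4.462 kip/in.
Resultant f_max = √[f_tx² + (f_v + f_ty)²] = √[4.462² + (1.7 + 4.462)²] = 7.609 kip/in.
Capacity per unit length: r_n/Ω = (1/2.0) × 0.6 × 90 × (0.707 × 0.4375) = 8.351 kip/in.
7.609 ≤ 8.351 → adequate.

f_max ≈ 7.61 kip/in; adequate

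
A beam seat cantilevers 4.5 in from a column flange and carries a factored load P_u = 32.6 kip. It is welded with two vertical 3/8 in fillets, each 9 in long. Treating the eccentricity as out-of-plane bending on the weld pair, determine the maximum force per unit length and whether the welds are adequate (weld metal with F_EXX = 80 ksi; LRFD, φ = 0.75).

f_max ≈ 5.73 kip/in; adequate

L_w = 2 × 9 = 18 in; section modulus (unit throat) S = 2 × L²/6 = 27 in².
Direct shear f_v = P/L_w = 32.6/18 = 1.811 kip/in.
Moment M = P × e = 32.6 × 4.5 = 146.7 kip·in; bending f_b = M/S = 5.433 kip/in.
f_max = √(f_v² + f_b²) = √(1.811² + 5.433²) = 5.727 kip/in.
φr_n = 0.75 × 0.6 × 80 × (0.707 × 0.375) = 9.544 kip/in → adequate.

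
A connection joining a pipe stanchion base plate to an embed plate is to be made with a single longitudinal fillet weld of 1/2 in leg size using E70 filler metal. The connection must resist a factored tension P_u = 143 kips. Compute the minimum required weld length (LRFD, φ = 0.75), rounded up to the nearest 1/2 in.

L = 13 in

E70XX → F_EXX = 70 ksi.
Throat t_e = 0.707 × 0.5 = 0.3535 in.
φr_n = 0.75 × 0.6 × 70 × 0.3535 = 11.14 kips/in.
L_req = P_u / φr_n = 143 / 11.14 = 12.84 in total.
Round up → use L = 13 in.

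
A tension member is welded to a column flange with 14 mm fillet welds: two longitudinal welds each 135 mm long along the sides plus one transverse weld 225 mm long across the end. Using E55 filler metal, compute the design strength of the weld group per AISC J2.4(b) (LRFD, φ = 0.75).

φR_n ≈ 1390 kN

E55XX → F_EXX = 550 MPa.
t_e = 0.707 × 14 = 9.898 mm.
R_nwl = 0.6 × 550 × 9.898 × 270 × 10⁻³ = 881.9 kN (longitudinal, 2 welds).
R_nwt = 0.6 × 550 × 9.898 × 225 × 10⁻³ = 734.9 kN (transverse, base value).
(i) R_nwl + R_nwt = 1617 kN; (ii) 0.85 R_nwl + 1.5 R_nwt = 1852 kN.
R_n = max = 1852 kN [governs: (ii)]; φR_n = 1389 kN.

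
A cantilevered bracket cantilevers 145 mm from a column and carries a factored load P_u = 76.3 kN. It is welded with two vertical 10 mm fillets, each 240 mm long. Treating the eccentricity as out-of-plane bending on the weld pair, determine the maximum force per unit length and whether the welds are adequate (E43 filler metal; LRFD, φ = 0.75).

f_max ≈ 598 N/mm; adequate

E43XX → F_EXX = 430 MPa.
L_w = 2 × 240 = 480 mm; section modulus (unit throat) S = 2 × L²/6 = 19200 mm².
Direct shear f_v = P/L_w = 76.3×10³/480 = 159 N/mm.
Moment M = P × e = 76.3×10³ × 145 = 11064000 N·mm; bending f_b = M/S = 576.2 N/mm.
f_max = √(f_v² + f_b²) = √(159² + 576.2²) = 597.7 N/mm.
φr_n = 0.75 × 0.6 × 430 × (0.707 × 10) = 1368 N/mm → adequate.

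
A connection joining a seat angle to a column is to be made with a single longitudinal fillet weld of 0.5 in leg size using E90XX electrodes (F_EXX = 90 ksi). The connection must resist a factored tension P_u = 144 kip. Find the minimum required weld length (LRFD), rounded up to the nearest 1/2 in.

Throat t_e = 0.707 × 0.5 = 0.3535 in.
φr_n = 0.75 × 0.6 × 90 × 0.3535 = 14.32 kip/in.
L_req = P_u / φr_n = 144 / 14.32 = 10.06 in total.
Round up → use L = 10.5 in.

L = 10.5 in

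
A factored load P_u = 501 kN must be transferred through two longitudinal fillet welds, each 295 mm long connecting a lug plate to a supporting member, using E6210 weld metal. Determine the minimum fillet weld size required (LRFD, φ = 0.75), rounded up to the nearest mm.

w = 5 mm

E62XX → F_EXX = 620 MPa.
Total weld length L = 590 mm.
Required throat t_e = P_u / (φ × 0.6 F_EXX × L) = 501 / (0.75 × 0.6 × 620 × 590 × 10⁻³) = 3.044 mm.
Required leg w = t_e / 0.707 = 4.305 mm → use 5 mm.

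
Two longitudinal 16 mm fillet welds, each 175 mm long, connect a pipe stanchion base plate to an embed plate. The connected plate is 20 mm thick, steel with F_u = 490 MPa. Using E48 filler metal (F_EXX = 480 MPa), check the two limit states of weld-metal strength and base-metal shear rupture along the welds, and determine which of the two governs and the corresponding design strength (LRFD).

t_e = 0.707 × 16 = 11.31 mm; L = 350 mm.
Weld metal: φR_n = 0.75 × 0.6 × 480 × 11.31 × 350 × 10⁻³ = 855.2 kN.
Base metal (shear rupture): φR_n = 0.75 × 0.6 × 490 × 20 × 350 × 10⁻³ = 1544 kN.
Governing: weld metal.

φR_n ≈ 855 kN (weld metal governs)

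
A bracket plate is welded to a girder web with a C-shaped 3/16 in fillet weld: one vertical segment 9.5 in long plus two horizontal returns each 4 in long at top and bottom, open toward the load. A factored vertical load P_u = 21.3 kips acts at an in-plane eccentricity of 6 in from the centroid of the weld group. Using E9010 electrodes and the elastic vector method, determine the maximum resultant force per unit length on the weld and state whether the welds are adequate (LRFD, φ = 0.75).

E90XX → F_EXX = 90 ksi.
Total weld length L_w = 17.5 in. Treat welds as unit-width lines.
Centroid: x̄ = 2×4×2 / 17.5 = 0.9143 in from the vertical weld.
Polar moment about centroid: J = I_x + I_y = [9.5³/12 + 2×4×4.75²] + [9.5×0.9143² + 2(4³/12 + 4×1.086²)] = 280 in³.
Direct shear f_v = P/L_w = 21.3 / 17.5 = 1.217 kip/in (vertical).
Torsion M = P·e = 21.3 × 6 = 127.8 kip·in.
Critical point at (x, y) = (3.086, 4.75) from centroid. f_tx = M·y/J = 2.168 kip/in; f_ty = M·x/J = 1.408 kip/in.
Resultant f_max = √[f_tx² + (f_v + f_ty)²] = √[2.168² + (1.217 + 1.408)²] = 3.405 kip/in.
Capacity per unit length: φr_n = 0.75 × 0.6 × 90 × (0.707 × 0.1875) = 5.369 kip/in.
3.405 ≤ 5.369 → adequate.

f_max ≈ 3.41 kip/in; adequate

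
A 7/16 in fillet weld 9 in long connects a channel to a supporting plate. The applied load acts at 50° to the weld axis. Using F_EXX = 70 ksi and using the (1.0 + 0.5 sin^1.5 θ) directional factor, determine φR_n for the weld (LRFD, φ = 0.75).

t_e = 0.707 × 0.4375 = 0.3093 in; A_we = 0.3093 × 9 = 2.784 in².
Directional factor: 1.0 + 0.5 sin^1.5(50°) = 1.335.
F_nw = 0.6 × 70 × 1.335 = 56.08 ksi.
φR_n = 0.75 × 56.08 × 2.784 = 117.1 kip.

φR_n ≈ 117 kip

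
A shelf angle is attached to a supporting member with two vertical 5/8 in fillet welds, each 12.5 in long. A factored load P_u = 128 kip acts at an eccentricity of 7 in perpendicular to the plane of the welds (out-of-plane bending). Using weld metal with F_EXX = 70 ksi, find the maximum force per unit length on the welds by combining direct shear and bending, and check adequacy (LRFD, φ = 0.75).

L_w = 2 × 12.5 = 25 in; section modulus (unit throat) S = 2 × L²/6 = 52.08 in².
Direct shear f_v = P/L_w = 128/25 = 5.12 kip/in.
Moment M = P × e = 128 × 7 = 896 kip·in; bending f_b = M/S = 17.2 kip/in.
f_max = √(f_v² + f_b²) = √(5.12² + 17.2²) = 17.95 kip/in.
φr_n = 0.75 × 0.6 × 70 × (0.707 × 0.625) = 13.92 kip/in → NOT adequate.

f_max ≈ 17.9 kip/in; NOT adequate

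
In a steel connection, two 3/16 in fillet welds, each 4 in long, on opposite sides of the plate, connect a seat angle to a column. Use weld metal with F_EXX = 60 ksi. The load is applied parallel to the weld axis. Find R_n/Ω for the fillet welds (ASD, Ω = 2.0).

Effective throat t_e = 0.707 × 0.1875 = 0.1326 in.
Total length L = 8 in; A_we = 0.1326 × 8 = 1.06 in².
F_nw = 0.6 F_EXX = 0.6 × 60 = 36 ksi.
R_n = 36 × 1.06 = 38.18 kip; R_n/Ω = 38.18/2.0 = 19.09 kip.

R_n/Ω ≈ 19.1 kip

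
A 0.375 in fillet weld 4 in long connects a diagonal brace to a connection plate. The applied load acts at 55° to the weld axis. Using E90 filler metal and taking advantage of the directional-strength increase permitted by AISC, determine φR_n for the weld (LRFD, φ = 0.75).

φR_n ≈ 58.9 kip

E90XX → F_EXX = 90 ksi.
t_e = 0.707 × 0.375 = 0.2651 in; A_we = 0.2651 × 4 = 1.06 in².
Directional factor: 1.0 + 0.5 sin^1.5(55°) = 1.371.
F_nw = 0.6 × 90 × 1.371 = 74.02 ksi.
φR_n = 0.75 × 74.02 × 1.06 = 58.87 kip.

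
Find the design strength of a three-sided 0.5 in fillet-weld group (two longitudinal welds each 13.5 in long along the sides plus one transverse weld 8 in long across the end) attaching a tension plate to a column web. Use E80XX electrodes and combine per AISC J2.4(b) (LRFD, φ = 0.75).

E80XX → F_EXX = 80 ksi.
t_e = 0.707 × 0.5 = 0.3535 in.
R_nwl = 0.6 × 80 × 0.3535 × 27 = 458.1 kips (longitudinal, 2 welds).
R_nwt = 0.6 × 80 × 0.3535 × 8 = 135.7 kips (transverse, base value).
(i) R_nwl + R_nwt = 593.9 kips; (ii) 0.85 R_nwl + 1.5 R_nwt = 593 kips.
R_n = max = 593.9 kips [governs: (i)]; φR_n = 445.4 kips.

φR_n ≈ 445 kips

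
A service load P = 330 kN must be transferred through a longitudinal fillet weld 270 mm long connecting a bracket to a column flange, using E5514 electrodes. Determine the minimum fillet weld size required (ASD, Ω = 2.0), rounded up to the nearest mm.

E55XX → F_EXX = 550 MPa.
Total weld length L = 270 mm.
Required throat t_e = P × Ω / (0.6 F_EXX × L) = 330 × 2.0 / (0.6 × 550 × 270 × 10⁻³) = 7.407 mm.
Required leg w = t_e / 0.707 = 10.48 mm → use 11 mm.

w = 11 mm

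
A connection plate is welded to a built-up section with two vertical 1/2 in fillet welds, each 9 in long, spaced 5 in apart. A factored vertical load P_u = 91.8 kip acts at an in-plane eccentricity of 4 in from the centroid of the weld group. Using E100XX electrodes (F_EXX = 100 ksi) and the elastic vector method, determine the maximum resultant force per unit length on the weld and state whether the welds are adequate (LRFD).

Total weld length L_w = 18 in. Treat welds as unit-width lines.
Polar moment about centroid: J = 2[d³/12 + d(b/2)²] = 2[9³/12 + 9×2.5²] = 234 in³.
Direct shear f_v = P/L_w = 91.8 / 18 = 5.1 kip/in (vertical).
Torsion M = P·e = 91.8 × 4 = 367.2 kip·in.
Critical point at (x, y) = (2.5, 4.5) from centroid. f_tx = M·y/J = 7.062 kip/in; f_ty = M·x/J = 3.923 kip/in.
Resultant f_max = √[f_tx² + (f_v + f_ty)²] = √[7.062² + (5.1 + 3.923)²] = 11.46 kip/in.
Capacity per unit length: φr_n = 0.75 × 0.6 × 100 × (0.707 × 0.5) = 15.91 kip/in.
11.46 ≤ 15.91 → adequate.

f_max ≈ 11.5 kip/in; adequate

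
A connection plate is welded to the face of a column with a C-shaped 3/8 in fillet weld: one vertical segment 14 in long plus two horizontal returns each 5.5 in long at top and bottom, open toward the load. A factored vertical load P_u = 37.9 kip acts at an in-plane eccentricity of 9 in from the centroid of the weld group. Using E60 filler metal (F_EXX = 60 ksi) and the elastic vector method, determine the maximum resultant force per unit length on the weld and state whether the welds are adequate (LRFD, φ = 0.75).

f_max ≈ 4.32 kip/in; adequate

Total weld length L_w = 25 in. Treat welds as unit-width lines.
Centroid: x̄ = 2×5.5×2.75 / 25 = 1.21 in from the vertical weld.
Polar moment about centroid: J = I_x + I_y = [14³/12 + 2×5.5×7²] + [14×1.21² + 2(5.5³/12 + 5.5×1.54²)] = 842 in³.
Direct shear f_v = P/L_w = 37.9 / 25 = 1.516 kip/in (vertical).
Torsion M = P·e = 37.9 × 9 = 341.1 kip·in.
Critical point at (x, y) = (4.29, 7) from centroid. f_tx = M·y/J = 2.836 kip/in; f_ty = M·x/J = 1.738 kip/in.
Resultant f_max = √[f_tx² + (f_v + f_ty)²] = √[2.836² + (1.516 + 1.738)²] = 4.316 kip/in.
Capacity per unit length: φr_n = 0.75 × 0.6 × 60 × (0.707 × 0.375) = 7.158 kip/in.
4.316 ≤ 7.158 → adequate.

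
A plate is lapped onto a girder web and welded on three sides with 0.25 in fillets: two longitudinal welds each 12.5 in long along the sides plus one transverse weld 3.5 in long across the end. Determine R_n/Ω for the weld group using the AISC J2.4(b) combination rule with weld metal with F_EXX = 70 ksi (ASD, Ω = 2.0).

t_e = 0.707 × 0.25 = 0.1767 in.
R_nwl = 0.6 × 70 × 0.1767 × 25 = 185.6 kips (longitudinal, 2 welds).
R_nwt = 0.6 × 70 × 0.1767 × 3.5 = 25.98 kips (transverse, base value).
(i) R_nwl + R_nwt = 211.6 kips; (ii) 0.85 R_nwl + 1.5 R_nwt = 196.7 kips.
R_n = max = 211.6 kips [governs: (i)]; R_n/Ω = 105.8 kips.

R_n/Ω ≈ 106 kips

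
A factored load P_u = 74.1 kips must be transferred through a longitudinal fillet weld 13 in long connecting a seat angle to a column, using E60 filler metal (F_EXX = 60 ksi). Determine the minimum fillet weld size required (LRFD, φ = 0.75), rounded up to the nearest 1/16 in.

w = 5/16 in

Total weld length L = 13 in.
Required throat t_e = P_u / (φ × 0.6 F_EXX × L) = 74.1 / (0.75 × 0.6 × 60 × 13) = 0.2111 in.
Required leg w = t_e / 0.707 = 0.2986 in → use 5/16 in.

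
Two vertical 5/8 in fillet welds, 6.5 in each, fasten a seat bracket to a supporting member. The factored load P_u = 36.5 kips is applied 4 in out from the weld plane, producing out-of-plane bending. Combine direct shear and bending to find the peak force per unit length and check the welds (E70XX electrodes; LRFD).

E70XX → F_EXX = 70 ksi.
L_w = 2 × 6.5 = 13 in; section modulus (unit throat) S = 2 × L²/6 = 14.08 in².
Direct shear f_v = P/L_w = 36.5/13 = 2.808 kip/in.
Moment M = P × e = 36.5 × 4 = 146 kip·in; bending f_b = M/S = 10.37 kip/in.
f_max = √(f_v² + f_b²) = √(2.808² + 10.37²) = 10.74 kip/in.
φr_n = 0.75 × 0.6 × 70 × (0.707 × 0.625) = 13.92 kip/in → adequate.

f_max ≈ 10.7 kip/in; adequate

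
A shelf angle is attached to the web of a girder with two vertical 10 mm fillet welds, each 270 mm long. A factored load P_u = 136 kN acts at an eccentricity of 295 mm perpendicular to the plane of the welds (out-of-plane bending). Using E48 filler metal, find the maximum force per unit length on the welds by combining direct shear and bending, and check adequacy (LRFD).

f_max ≈ 1670 N/mm; NOT adequate

E48XX → F_EXX = 480 MPa.
L_w = 2 × 270 = 540 mm; section modulus (unit throat) S = 2 × L²/6 = 24300 mm².
Direct shear f_v = P/L_w = 136×10³/540 = 251.9 N/mm.
Moment M = P × e = 136×10³ × 295 = 40120000 N·mm; bending f_b = M/S = 1651 N/mm.
f_max = √(f_v² + f_b²) = √(251.9² + 1651²) = 1670 N/mm.
φr_n = 0.75 × 0.6 × 480 × (0.707 × 10) = 1527 N/mm → NOT adequate.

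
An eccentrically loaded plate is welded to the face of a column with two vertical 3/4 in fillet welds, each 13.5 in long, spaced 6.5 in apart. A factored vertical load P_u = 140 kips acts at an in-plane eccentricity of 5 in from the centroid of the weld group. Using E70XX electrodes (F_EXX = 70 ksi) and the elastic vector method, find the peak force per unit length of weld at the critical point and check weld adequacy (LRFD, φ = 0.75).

f_max ≈ 10.8 kip/in; adequate

Total weld length L_w = 27 in. Treat welds as unit-width lines.
Polar moment about centroid: J = 2[d³/12 + d(b/2)²] = 2[13.5³/12 + 13.5×3.25²] = 695.2 in³.
Direct shear f_v = P/L_w = 140 / 27 = 5.185 kip/in (vertical).
Torsion M = P·e = 140 × 5 = 700 kip·in.
Critical point at (x, y) = (3.25, 6.75) from centroid. f_tx = M·y/J = 6.796 kip/in; f_ty = M·x/J = 3.272 kip/in.
Resultant f_max = √[f_tx² + (f_v + f_ty)²] = √[6.796² + (5.185 + 3.272)²] = 10.85 kip/in.
Capacity per unit length: φr_n = 0.75 × 0.6 × 70 × (0.707 × 0.75) = 16.7 kip/in.
10.85 ≤ 16.7 → adequate.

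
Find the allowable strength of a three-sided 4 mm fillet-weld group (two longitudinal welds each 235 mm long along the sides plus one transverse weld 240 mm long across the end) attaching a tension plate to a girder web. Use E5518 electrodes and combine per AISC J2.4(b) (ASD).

E55XX → F_EXX = 550 MPa.
t_e = 0.707 × 4 = 2.828 mm.
R_nwl = 0.6 × 550 × 2.828 × 470 × 10⁻³ = 438.6 kN (longitudinal, 2 welds).
R_nwt = 0.6 × 550 × 2.828 × 240 × 10⁻³ = 224 kN (transverse, base value).
(i) R_nwl + R_nwt = 662.6 kN; (ii) 0.85 R_nwl + 1.5 R_nwt = 708.8 kN.
R_n = max = 708.8 kN [governs: (ii)]; R_n/Ω = 354.4 kN.

R_n/Ω ≈ 354 kN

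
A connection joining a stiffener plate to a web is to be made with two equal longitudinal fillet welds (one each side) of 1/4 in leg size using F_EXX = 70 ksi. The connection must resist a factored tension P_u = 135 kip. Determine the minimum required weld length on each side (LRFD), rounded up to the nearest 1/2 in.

L = 12.5 in on each side

Throat t_e = 0.707 × 0.25 = 0.1767 in.
φr_n = 0.75 × 0.6 × 70 × 0.1767 = 5.568 kip/in.
L_req = P_u / φr_n = 135 / 5.568 = 24.25 in total.
Per side: 24.25 / 2 = 12.12 in.
Round up → use L = 12.5 in on each side.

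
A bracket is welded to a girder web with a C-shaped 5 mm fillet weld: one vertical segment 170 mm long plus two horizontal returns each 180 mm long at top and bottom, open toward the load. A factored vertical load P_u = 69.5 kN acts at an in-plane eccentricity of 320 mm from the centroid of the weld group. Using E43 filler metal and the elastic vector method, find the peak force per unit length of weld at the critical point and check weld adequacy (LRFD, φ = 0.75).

E43XX → F_EXX = 430 MPa.
Total weld length L_w = 530 mm. Treat welds as unit-width lines.
Centroid: x̄ = 2×180×90 / 530 = 61.13 mm from the vertical weld.
Polar moment about centroid: J = I_x + I_y = [170³/12 + 2×180×85²] + [170×61.13² + 2(180³/12 + 180×28.87²)] = 4918000 mm³.
Direct shear f_v = P/L_w = 69.5×10³ / 530 = 131.1 N/mm (vertical).
Torsion M = P·e = 69.5×10³ × 320 = 22240000 N·mm.
Critical point at (x, y) = (118.9, 85) from centroid. f_tx = M·y/J = 384.4 N/mm; f_ty = M·x/J = 537.6 N/mm.
Resultant f_max = √[f_tx² + (f_v + f_ty)²] = √[384.4² + (131.1 + 537.6)²] = 771.3 N/mm.
Capacity per unit length: φr_n = 0.75 × 0.6 × 430 × (0.707 × 5) = 684 N/mm.
771.3 > 684 → NOT adequate.

f_max ≈ 771 N/mm; NOT adequate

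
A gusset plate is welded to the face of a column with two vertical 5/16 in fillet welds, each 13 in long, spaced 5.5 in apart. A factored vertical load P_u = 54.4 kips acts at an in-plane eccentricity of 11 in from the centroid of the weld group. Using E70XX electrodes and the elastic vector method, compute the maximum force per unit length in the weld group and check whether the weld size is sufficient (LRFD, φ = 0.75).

f_max ≈ 8.54 kip/in; NOT adequate

E70XX → F_EXX = 70 ksi.
Total weld length L_w = 26 in. Treat welds as unit-width lines.
Polar moment about centroid: J = 2[d³/12 + d(b/2)²] = 2[13³/12 + 13×2.75²] = 562.8 in³.
Direct shear f_v = P/L_w = 54.4 / 26 = 2.092 kip/in (vertical).
Torsion M = P·e = 54.4 × 11 = 598.4 kip·in.
Critical point at (x, y) = (2.75, 6.5) from centroid. f_tx = M·y/J = 6.911 kip/in; f_ty = M·x/J = 2.924 kip/in.
Resultant f_max = √[f_tx² + (f_v + f_ty)²] = √[6.911² + (2.092 + 2.924)²] = 8.54 kip/in.
Capacity per unit length: φr_n = 0.75 × 0.6 × 70 × (0.707 × 0.3125) = 6.96 kip/in.
8.54 > 6.96 → NOT adequate.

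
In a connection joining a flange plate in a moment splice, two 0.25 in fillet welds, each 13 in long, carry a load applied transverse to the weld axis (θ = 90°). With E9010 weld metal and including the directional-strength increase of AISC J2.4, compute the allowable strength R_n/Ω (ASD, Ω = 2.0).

R_n/Ω ≈ 186 kip

E90XX → F_EXX = 90 ksi.
t_e = 0.707 × 0.25 = 0.1767 in; A_we = 0.1767 × 26 = 4.595 in².
Directional factor: 1.0 + 0.5 sin^1.5(90°) = 1.5.
F_nw = 0.6 × 90 × 1.5 = 81 ksi.
R_n/Ω = (81 × 4.595) / 2.0 = 186.1 kip.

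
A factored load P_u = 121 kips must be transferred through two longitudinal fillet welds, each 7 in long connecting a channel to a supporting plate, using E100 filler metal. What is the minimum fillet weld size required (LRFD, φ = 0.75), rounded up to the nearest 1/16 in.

w = 5/16 in

E100XX → F_EXX = 100 ksi.
Total weld length L = 14 in.
Required throat t_e = P_u / (φ × 0.6 F_EXX × L) = 121 / (0.75 × 0.6 × 100 × 14) = 0.1921 in.
Required leg w = t_e / 0.707 = 0.2717 in → use 5/16 in.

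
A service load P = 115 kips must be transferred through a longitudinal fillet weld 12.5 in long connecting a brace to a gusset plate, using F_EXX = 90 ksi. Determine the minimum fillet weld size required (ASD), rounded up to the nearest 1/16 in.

w = 1/2 in

Total weld length L = 12.5 in.
Required throat t_e = P × Ω / (0.6 F_EXX × L) = 115 × 2.0 / (0.6 × 90 × 12.5) = 0.3407 in.
Required leg w = t_e / 0.707 = 0.482 in → use 1/2 in.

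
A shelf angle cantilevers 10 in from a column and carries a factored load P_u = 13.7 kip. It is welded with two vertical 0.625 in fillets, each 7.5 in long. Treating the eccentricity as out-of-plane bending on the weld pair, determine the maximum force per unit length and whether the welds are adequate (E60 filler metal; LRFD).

f_max ≈ 7.36 kip/in; adequate

E60XX → F_EXX = 60 ksi.
L_w = 2 × 7.5 = 15 in; section modulus (unit throat) S = 2 × L²/6 = 18.75 in².
Direct shear f_v = P/L_w = 13.7/15 = 0.9133 kip/in.
Moment M = P × e = 13.7 × 10 = 137 kip·in; bending f_b = M/S = 7.307 kip/in.
f_max = √(f_v² + f_b²) = √(0.9133² + 7.307²) = 7.364 kip/in.
φr_n = 0.75 × 0.6 × 60 × (0.707 × 0.625) = 11.93 kip/in → adequate.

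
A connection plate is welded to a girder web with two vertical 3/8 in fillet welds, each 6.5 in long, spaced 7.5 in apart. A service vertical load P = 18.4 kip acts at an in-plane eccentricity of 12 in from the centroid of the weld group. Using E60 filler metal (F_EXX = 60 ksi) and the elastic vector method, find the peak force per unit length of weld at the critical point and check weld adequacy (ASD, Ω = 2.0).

f_max ≈ 5.94 kip/in; NOT adequate

Total weld length L_w = 13 in. Treat welds as unit-width lines.
Polar moment about centroid: J = 2[d³/12 + d(b/2)²] = 2[6.5³/12 + 6.5×3.75²] = 228.6 in³.
Direct shear f_v = P/L_w = 18.4 / 13 = 1.415 kip/in (vertical).
Torsion M = P·e = 18.4 × 12 = 220.8 kip·in.
Critical point at (x, y) = (3.75, 3.25) from centroid. f_tx = M·y/J = 3.139 kip/in; f_ty = M·x/J = 3.622 kip/in.
Resultant f_max = √[f_tx² + (f_v + f_ty)²] = √[3.139² + (1.415 + 3.622)²] = 5.936 kip/in.
Capacity per unit length: r_n/Ω = (1/2.0) × 0.6 × 60 × (0.707 × 0.375) = 4.772 kip/in.
5.936 > 4.772 → NOT adequate.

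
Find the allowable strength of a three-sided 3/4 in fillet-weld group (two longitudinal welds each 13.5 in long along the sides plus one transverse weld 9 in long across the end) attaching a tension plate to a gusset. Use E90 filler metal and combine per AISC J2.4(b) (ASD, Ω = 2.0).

R_n/Ω ≈ 522 kips

E90XX → F_EXX = 90 ksi.
t_e = 0.707 × 0.75 = 0.5302 in.
R_nwl = 0.6 × 90 × 0.5302 × 27 = 773.1 kips (longitudinal, 2 welds).
R_nwt = 0.6 × 90 × 0.5302 × 9 = 257.7 kips (transverse, base value).
(i) R_nwl + R_nwt = 1031 kips; (ii) 0.85 R_nwl + 1.5 R_nwt = 1044 kips.
R_n = max = 1044 kips [governs: (ii)]; R_n/Ω = 521.8 kips.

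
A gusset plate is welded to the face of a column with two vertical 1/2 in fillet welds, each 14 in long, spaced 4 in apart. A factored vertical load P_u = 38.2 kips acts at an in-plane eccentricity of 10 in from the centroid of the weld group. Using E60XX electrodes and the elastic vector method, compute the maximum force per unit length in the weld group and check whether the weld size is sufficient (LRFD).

E60XX → F_EXX = 60 ksi.
Total weld length L_w = 28 in. Treat welds as unit-width lines.
Polar moment about centroid: J = 2[d³/12 + d(b/2)²] = 2[14³/12 + 14×2²] = 569.3 in³.
Direct shear f_v = P/L_w = 38.2 / 28 = 1.364 kip/in (vertical).
Torsion M = P·e = 38.2 × 10 = 382 kip·in.
Critical point at (x, y) = (2, 7) from centroid. f_tx = M·y/J = 4.697 kip/in; f_ty = M·x/J = 1.342 kip/in.
Resultant f_max = √[f_tx² + (f_v + f_ty)²] = √[4.697² + (1.364 + 1.342)²] = 5.421 kip/in.
Capacity per unit length: φr_n = 0.75 × 0.6 × 60 × (0.707 × 0.5) = 9.544 kip/in.
5.421 ≤ 9.544 → adequate.

f_max ≈ 5.42 kip/in; adequate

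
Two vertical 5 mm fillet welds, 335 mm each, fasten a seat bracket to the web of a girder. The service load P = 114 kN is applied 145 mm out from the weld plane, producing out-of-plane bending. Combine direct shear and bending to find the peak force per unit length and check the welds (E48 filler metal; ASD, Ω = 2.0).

f_max ≈ 474 N/mm; adequate

E48XX → F_EXX = 480 MPa.
L_w = 2 × 335 = 670 mm; section modulus (unit throat) S = 2 × L²/6 = 37410 mm².
Direct shear f_v = P/L_w = 114×10³/670 = 170.1 N/mm.
Moment M = P × e = 114×10³ × 145 = 16530000 N·mm; bending f_b = M/S = 441.9 N/mm.
f_max = √(f_v² + f_b²) = √(170.1² + 441.9²) = 473.5 N/mm.
r_n/Ω = (1/2.0) × 0.6 × 480 × (0.707 × 5) = 509 N/mm → adequate.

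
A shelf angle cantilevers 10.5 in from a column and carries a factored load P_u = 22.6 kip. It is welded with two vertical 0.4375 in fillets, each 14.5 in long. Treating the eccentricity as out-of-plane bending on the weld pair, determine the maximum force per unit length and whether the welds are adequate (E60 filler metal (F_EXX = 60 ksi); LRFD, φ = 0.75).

f_max ≈ 3.47 kip/in; adequate

L_w = 2 × 14.5 = 29 in; section modulus (unit throat) S = 2 × L²/6 = 70.08 in².
Direct shear f_v = P/L_w = 22.6/29 = 0.7793 kip/in.
Moment M = P × e = 22.6 × 10.5 = 237.3 kip·in; bending f_b = M/S = 3.386 kip/in.
f_max = √(f_v² + f_b²) = √(0.7793² + 3.386²) = 3.474 kip/in.
φr_n = 0.75 × 0.6 × 60 × (0.707 × 0.4375) = 8.351 kip/in → adequate.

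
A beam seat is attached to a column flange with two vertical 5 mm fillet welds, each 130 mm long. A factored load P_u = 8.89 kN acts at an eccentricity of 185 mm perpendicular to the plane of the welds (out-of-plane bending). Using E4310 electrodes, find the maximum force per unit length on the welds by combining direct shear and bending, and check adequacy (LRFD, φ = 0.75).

f_max ≈ 294 N/mm; adequate

E43XX → F_EXX = 430 MPa.
L_w = 2 × 130 = 260 mm; section modulus (unit throat) S = 2 × L²/6 = 5633 mm².
Direct shear f_v = P/L_w = 8.89×10³/260 = 34.19 N/mm.
Moment M = P × e = 8.89×10³ × 185 = 1644600 N·mm; bending f_b = M/S = 291.9 N/mm.
f_max = √(f_v² + f_b²) = √(34.19² + 291.9²) = 293.9 N/mm.
φr_n = 0.75 × 0.6 × 430 × (0.707 × 5) = 684 N/mm → adequate.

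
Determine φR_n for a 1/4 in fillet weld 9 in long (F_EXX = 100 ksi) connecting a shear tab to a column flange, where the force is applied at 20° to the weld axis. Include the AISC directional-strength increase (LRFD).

t_e = 0.707 × 0.25 = 0.1767 in; A_we = 0.1767 × 9 = 1.591 in².
Directional factor: 1.0 + 0.5 sin^1.5(20°) = 1.1.
F_nw = 0.6 × 100 × 1.1 = 66 ksi.
φR_n = 0.75 × 66 × 1.591 = 78.74 kip.

φR_n ≈ 78.7 kip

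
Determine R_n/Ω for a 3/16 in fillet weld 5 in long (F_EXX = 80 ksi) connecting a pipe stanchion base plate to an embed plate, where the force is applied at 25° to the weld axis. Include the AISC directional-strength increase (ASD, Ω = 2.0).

t_e = 0.707 × 0.1875 = 0.1326 in; A_we = 0.1326 × 5 = 0.6628 in².
Directional factor: 1.0 + 0.5 sin^1.5(25°) = 1.137.
F_nw = 0.6 × 80 × 1.137 = 54.59 ksi.
R_n/Ω = (54.59 × 0.6628) / 2.0 = 18.09 kips.

R_n/Ω ≈ 18.1 kips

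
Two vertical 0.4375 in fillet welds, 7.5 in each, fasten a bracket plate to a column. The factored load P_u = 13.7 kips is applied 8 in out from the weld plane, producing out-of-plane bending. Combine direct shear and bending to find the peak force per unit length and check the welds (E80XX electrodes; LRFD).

E80XX → F_EXX = 80 ksi.
L_w = 2 × 7.5 = 15 in; section modulus (unit throat) S = 2 × L²/6 = 18.75 in².
Direct shear f_v = P/L_w = 13.7/15 = 0.9133 kip/in.
Moment M = P × e = 13.7 × 8 = 109.6 kip·in; bending f_b = M/S = 5.845 kip/in.
f_max = √(f_v² + f_b²) = √(0.9133² + 5.845²) = 5.916 kip/in.
φr_n = 0.75 × 0.6 × 80 × (0.707 × 0.4375) = 11.14 kip/in → adequate.

f_max ≈ 5.92 kip/in; adequate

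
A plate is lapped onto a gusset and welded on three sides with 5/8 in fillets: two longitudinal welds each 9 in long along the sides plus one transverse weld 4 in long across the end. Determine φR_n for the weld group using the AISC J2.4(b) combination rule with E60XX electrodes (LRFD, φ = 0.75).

E60XX → F_EXX = 60 ksi.
t_e = 0.707 × 0.625 = 0.4419 in.
R_nwl = 0.6 × 60 × 0.4419 × 18 = 286.3 kips (longitudinal, 2 welds).
R_nwt = 0.6 × 60 × 0.4419 × 4 = 63.63 kips (transverse, base value).
(i) R_nwl + R_nwt = 350 kips; (ii) 0.85 R_nwl + 1.5 R_nwt = 338.8 kips.
R_n = max = 350 kips [governs: (i)]; φR_n = 262.5 kips.

φR_n ≈ 262 kips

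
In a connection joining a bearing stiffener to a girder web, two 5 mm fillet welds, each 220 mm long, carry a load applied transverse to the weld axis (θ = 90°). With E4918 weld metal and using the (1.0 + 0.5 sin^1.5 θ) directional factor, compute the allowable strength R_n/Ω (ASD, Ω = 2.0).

R_n/Ω ≈ 343 kN

E49XX → F_EXX = 490 MPa.
t_e = 0.707 × 5 = 3.535 mm; A_we = 3.535 × 440 = 1555 mm².
Directional factor: 1.0 + 0.5 sin^1.5(90°) = 1.5.
F_nw = 0.6 × 490 × 1.5 = 441 MPa.
R_n/Ω = (441 × 1555) / 2.0 × 10⁻³ = 343 kN.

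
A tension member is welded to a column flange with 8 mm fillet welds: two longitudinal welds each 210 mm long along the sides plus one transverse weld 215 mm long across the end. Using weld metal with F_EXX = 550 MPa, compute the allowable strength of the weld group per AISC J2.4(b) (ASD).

R_n/Ω ≈ 634 kN

t_e = 0.707 × 8 = 5.656 mm.
R_nwl = 0.6 × 550 × 5.656 × 420 × 10⁻³ = 783.9 kN (longitudinal, 2 welds).
R_nwt = 0.6 × 550 × 5.656 × 215 × 10⁻³ = 401.3 kN (transverse, base value).
(i) R_nwl + R_nwt = 1185 kN; (ii) 0.85 R_nwl + 1.5 R_nwt = 1268 kN.
R_n = max = 1268 kN [governs: (ii)]; R_n/Ω = 634.1 kN.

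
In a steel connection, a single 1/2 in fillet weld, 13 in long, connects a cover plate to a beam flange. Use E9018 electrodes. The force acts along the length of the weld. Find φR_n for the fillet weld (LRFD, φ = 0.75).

φR_n ≈ 186 kips

E90XX → F_EXX = 90 ksi.
Effective throat t_e = 0.707 × 0.5 = 0.3535 in.
Total length L = 13 in; A_we = 0.3535 × 13 = 4.595 in².
F_nw = 0.6 F_EXX = 0.6 × 90 = 54 ksi.
φR_n = 0.75 × 54 × 4.595 = 186.1 kips.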